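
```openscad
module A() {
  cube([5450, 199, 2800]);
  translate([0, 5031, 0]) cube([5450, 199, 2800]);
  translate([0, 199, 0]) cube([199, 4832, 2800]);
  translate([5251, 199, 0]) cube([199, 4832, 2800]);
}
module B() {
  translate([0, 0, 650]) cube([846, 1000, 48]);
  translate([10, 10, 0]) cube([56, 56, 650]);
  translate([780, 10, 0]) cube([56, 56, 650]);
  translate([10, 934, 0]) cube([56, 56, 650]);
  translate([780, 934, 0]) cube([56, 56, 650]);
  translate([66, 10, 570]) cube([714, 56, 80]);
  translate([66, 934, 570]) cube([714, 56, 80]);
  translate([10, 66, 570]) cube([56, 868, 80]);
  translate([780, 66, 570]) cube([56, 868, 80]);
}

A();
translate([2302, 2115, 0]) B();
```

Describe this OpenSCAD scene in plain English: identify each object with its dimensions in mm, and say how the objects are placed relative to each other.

A is a box-shaped house frame (walls only): outside footprint 5450×5230 mm, wall height 2800 mm, wall thickness 199 mm. The two y-facing walls run the full x-width; the two x-facing walls fit between the inner faces of the y-facing walls.

B is a rectangular dining table. The top is 846×1000×48 mm with its upper surface at z = 698 mm. It stands on four 56×56 mm square legs, each inset 10 mm from the nearest pair of top edges, running from the floor to the underside of the top. Four apron rails, 56 mm thick and 80 mm tall, run between adjacent legs with their top edges flush with the underside of the top and their outer faces flush with the legs' outer faces.

The table sits inside the house frame, centred.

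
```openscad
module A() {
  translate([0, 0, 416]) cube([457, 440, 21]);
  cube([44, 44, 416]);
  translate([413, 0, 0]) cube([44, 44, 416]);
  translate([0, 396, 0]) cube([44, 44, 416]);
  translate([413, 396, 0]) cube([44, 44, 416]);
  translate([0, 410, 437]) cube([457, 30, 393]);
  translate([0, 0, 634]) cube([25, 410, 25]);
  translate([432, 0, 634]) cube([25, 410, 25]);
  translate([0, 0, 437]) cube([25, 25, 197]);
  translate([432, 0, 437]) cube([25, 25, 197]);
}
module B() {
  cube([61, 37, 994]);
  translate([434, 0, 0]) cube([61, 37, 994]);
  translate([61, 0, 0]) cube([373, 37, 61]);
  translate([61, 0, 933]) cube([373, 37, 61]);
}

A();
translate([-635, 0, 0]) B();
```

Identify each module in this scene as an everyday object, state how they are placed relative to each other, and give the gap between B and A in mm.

The picture frame's nearest face is 140 mm from the chair's −x face.

A is a chair. B is a picture frame. The picture frame is on the floor beside the chair on its −x side. The gap between the picture frame and the chair is 140 mm.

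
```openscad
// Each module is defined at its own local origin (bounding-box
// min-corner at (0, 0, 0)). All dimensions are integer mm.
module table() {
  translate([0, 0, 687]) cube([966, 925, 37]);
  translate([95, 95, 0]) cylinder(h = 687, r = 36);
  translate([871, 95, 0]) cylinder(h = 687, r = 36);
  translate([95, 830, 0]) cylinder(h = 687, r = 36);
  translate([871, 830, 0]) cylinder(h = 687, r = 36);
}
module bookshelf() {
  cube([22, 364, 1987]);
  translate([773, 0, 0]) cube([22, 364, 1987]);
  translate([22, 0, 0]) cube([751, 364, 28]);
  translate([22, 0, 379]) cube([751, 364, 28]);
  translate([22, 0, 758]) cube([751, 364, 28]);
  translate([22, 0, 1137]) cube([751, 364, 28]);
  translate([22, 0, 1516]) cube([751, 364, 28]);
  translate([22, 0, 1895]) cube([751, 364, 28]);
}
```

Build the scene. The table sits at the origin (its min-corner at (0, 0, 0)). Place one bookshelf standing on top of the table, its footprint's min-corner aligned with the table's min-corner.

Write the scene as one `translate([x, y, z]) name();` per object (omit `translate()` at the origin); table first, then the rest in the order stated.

table();
translate([0, 0, 724]) bookshelf();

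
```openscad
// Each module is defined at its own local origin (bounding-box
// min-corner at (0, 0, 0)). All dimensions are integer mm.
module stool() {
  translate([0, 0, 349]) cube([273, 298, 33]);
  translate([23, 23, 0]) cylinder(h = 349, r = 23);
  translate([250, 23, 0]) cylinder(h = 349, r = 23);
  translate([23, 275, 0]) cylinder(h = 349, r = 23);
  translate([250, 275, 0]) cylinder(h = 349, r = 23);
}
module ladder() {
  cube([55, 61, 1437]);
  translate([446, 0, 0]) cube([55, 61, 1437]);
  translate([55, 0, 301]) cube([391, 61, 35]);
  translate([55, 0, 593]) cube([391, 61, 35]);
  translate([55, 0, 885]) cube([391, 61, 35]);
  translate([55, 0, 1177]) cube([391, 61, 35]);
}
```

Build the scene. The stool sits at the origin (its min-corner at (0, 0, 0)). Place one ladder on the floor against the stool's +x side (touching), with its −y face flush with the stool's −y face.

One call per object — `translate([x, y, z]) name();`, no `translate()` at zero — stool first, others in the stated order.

stool();
translate([273, 0, 0]) ladder();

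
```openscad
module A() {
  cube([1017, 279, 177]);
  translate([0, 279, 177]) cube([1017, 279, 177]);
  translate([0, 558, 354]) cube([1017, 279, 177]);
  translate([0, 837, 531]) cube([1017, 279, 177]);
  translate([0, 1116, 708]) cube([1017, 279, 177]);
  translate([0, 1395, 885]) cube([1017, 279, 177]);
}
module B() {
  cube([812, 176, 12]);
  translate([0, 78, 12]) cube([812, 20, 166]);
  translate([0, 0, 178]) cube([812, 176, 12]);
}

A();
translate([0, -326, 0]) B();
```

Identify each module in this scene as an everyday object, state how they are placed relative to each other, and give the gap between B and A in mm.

A is a staircase. B is an I-beam. The I-beam is on the floor beside the staircase on its −y side. The gap between the I-beam and the staircase is 150 mm.

The I-beam's nearest face is 150 mm from the staircase's −y face.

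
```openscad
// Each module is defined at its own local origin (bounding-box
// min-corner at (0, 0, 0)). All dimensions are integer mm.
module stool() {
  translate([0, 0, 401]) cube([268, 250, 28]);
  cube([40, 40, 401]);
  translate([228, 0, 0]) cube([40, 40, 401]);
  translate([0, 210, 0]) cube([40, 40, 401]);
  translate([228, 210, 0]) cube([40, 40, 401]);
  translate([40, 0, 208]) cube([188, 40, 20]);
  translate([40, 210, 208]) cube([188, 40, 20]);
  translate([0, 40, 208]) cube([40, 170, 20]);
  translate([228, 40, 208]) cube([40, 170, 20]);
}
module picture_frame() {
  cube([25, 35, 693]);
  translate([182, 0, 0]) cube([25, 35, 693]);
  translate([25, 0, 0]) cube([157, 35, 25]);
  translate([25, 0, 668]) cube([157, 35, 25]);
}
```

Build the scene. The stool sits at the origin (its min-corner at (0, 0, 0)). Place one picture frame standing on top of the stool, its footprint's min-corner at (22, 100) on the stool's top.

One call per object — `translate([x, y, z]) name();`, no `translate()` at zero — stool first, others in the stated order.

stool();
translate([22, 100, 429]) picture_frame();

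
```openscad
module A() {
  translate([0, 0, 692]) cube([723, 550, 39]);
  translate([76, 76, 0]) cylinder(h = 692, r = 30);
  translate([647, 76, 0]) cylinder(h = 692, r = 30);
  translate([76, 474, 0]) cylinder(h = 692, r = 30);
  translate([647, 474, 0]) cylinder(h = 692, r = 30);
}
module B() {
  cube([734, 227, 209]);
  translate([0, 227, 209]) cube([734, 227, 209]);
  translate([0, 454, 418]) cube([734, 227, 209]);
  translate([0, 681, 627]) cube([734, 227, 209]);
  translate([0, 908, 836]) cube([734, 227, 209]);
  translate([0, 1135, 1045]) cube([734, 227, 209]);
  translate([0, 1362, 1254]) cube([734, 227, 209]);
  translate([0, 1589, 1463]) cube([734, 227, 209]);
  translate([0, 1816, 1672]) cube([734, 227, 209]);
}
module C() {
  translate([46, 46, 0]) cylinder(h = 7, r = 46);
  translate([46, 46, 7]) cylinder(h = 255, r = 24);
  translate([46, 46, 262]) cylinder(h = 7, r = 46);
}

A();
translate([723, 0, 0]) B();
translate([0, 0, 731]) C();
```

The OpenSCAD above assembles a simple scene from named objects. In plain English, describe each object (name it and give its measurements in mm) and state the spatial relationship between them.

A is a table with a 723×550 mm rectangular top, 39 mm thick, top surface at z = 731 mm, supported by four round legs of 60 mm diameter, each leg's bounding box inset 46 mm from the nearest pair of top edges, running from the floor.

B is a straight staircase of 9 solid steps. Each step is 734 mm wide (x), 227 mm deep (y, the going) and 209 mm tall (the rise). The first step rests on the floor; each subsequent step sits one going further in +y and one rise higher in +z, directly behind and above the previous step with no overlap.

C is a spool: two coaxial disc flanges of radius 46 mm and thickness 7 mm, joined by a core cylinder of radius 24 mm and height 255 mm. The lower flange rests on z = 0 and the three cylinders share a vertical axis.

The staircase is against the table's +x side, with their −y faces flush. The spool is on top of the table.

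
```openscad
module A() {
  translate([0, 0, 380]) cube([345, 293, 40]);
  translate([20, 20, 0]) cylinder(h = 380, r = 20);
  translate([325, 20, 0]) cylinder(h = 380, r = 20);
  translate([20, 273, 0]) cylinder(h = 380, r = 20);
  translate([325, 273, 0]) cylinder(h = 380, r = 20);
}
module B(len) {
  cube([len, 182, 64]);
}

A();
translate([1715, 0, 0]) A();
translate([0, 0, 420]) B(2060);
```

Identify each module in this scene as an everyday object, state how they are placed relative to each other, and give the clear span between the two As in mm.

Second stool starts at x = 1715; first ends at x = 345; clear span = 1715 − 345 = 1370 mm.

A is a stool. B is a beam. A beam spans the tops of two stools. The clear span between the two stools is 1370 mm.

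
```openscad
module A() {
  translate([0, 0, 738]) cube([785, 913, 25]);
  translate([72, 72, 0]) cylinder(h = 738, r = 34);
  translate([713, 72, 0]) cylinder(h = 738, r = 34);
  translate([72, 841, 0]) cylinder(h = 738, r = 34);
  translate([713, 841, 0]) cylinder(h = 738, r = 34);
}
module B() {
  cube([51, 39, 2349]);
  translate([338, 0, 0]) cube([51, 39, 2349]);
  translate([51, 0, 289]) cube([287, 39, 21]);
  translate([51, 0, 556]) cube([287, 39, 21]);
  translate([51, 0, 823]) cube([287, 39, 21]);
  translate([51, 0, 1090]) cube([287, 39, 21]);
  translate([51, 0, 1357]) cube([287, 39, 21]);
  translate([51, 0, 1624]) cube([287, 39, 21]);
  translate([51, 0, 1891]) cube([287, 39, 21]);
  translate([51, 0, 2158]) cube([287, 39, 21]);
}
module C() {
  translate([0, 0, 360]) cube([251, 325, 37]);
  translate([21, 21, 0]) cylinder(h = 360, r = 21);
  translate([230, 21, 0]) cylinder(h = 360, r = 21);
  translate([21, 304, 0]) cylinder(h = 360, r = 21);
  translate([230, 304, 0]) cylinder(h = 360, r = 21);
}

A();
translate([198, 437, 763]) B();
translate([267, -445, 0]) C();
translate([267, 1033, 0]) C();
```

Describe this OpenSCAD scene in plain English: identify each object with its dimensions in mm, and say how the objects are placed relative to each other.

A is a rectangular dining table. The top is 785×913×25 mm with its upper surface at z = 763 mm. It stands on four round legs of 68 mm diameter, each leg's bounding box inset 38 mm from the nearest pair of top edges, running from the floor to the underside of the top.

B is a wooden ladder with two side rails of 51×39 mm section and 2349 mm height, set 389 mm apart overall. Between them run 8 rectangular rungs (39 mm deep, 21 mm thick), front faces flush with the rails' −y face. The bottom of the first rung is 289 mm above the floor and each subsequent rung is 267 mm higher than the one below.

C is a four-legged stool. The seat is 251×325 mm, 37 mm thick, top at z = 397 mm. It stands on four round legs, each 42 mm in diameter, from z = 0 to the seat underside, each leg's axis is inset half a diameter from the nearest pair of seat edges (so the leg's bounding box is flush with the corner).

The ladder is on top of the table, centred. Two stools sit around the table at the −y, +y sides.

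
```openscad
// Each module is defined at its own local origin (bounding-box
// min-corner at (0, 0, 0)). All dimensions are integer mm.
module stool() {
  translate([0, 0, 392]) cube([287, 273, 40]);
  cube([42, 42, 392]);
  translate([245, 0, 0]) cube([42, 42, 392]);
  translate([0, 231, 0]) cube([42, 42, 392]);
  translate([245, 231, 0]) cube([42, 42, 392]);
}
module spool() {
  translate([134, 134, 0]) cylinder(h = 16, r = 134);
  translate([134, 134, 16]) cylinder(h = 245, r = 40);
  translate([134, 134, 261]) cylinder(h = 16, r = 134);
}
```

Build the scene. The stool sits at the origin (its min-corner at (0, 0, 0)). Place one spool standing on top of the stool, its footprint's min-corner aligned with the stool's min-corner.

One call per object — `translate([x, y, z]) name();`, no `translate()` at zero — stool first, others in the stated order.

stool();
translate([0, 0, 432]) spool();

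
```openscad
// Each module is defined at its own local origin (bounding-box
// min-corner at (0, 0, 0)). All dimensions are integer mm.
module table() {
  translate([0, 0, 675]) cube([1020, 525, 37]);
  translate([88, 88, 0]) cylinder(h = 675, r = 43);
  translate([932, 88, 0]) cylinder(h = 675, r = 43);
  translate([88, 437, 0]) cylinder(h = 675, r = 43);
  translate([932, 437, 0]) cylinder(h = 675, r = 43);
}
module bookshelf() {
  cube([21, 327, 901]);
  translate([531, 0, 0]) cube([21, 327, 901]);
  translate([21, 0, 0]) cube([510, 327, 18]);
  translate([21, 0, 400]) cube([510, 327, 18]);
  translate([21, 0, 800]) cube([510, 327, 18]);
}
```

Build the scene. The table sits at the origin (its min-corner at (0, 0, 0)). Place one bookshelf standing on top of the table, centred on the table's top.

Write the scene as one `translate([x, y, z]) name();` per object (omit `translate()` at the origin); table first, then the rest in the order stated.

table();
translate([234, 99, 712]) bookshelf();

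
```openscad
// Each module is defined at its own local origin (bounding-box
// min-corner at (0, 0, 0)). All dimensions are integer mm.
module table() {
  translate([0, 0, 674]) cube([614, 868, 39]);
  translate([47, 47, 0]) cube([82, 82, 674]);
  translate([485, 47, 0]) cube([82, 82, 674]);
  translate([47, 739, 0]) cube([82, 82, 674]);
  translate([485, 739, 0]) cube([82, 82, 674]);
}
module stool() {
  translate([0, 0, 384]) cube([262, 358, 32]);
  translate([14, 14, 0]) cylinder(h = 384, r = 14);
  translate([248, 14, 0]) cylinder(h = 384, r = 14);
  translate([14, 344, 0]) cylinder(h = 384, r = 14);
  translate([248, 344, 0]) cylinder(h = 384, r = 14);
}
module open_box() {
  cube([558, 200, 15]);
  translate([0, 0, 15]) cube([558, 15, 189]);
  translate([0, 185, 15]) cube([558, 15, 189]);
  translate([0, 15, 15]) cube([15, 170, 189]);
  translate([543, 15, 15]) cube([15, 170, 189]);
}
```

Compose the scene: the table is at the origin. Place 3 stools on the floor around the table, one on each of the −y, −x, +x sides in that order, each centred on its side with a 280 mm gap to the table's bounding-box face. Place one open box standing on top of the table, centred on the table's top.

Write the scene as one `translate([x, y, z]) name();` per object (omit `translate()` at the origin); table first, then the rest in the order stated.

table();
translate([176, -638, 0]) stool();
translate([-542, 255, 0]) stool();
translate([894, 255, 0]) stool();
translate([28, 334, 713]) open_box();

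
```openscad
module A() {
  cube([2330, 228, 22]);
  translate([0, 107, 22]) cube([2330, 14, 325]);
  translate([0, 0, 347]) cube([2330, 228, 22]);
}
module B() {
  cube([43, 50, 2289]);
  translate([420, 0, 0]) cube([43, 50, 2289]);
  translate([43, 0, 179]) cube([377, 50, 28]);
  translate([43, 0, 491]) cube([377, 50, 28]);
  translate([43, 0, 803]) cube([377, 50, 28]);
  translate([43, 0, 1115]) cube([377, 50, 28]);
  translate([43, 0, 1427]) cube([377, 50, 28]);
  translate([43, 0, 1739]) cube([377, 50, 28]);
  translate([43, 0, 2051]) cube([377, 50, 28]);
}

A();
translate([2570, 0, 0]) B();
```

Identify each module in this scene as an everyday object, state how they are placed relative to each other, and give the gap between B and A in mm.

The ladder's nearest face is 240 mm from the I-beam's +x face.

A is an I-beam. B is a ladder. The ladder is on the floor beside the I-beam on its +x side. The gap between the ladder and the I-beam is 240 mm.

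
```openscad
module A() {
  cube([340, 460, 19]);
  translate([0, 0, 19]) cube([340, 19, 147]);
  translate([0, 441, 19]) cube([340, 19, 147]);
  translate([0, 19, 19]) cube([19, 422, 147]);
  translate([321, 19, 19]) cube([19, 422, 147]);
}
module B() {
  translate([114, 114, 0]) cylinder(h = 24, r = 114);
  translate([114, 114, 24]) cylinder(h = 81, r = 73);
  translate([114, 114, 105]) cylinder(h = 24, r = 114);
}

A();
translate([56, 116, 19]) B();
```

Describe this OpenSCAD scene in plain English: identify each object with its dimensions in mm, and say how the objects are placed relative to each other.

A is an open storage box with external size 340×460×166 mm and wall thickness 19 mm (the base is also 19 mm thick). The base covers the whole footprint; the four walls stand on the base, with the y-facing walls full-width and the x-facing walls fitting between their inner faces.

B is a spool: two coaxial disc flanges of radius 114 mm and thickness 24 mm, joined by a core cylinder of radius 73 mm and height 81 mm. The lower flange rests on z = 0 and the three cylinders share a vertical axis.

The spool sits inside the open box, centred.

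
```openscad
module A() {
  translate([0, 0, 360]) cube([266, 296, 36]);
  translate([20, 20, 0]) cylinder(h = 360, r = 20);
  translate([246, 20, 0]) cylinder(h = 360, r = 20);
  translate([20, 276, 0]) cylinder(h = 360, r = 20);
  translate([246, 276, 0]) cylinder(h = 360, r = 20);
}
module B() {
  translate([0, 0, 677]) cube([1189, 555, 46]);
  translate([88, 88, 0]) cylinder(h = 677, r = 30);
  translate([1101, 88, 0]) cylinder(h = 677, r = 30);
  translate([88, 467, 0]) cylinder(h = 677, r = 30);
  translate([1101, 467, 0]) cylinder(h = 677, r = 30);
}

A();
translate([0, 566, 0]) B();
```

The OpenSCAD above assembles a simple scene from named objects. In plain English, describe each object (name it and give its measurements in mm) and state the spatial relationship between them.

A is a four-legged stool. The seat is a 266×296×36 mm slab whose top surface is at z = 396 mm; four round legs, each 40 mm in diameter, run from the floor (z = 0) to the underside of the seat, each leg's axis is inset half a diameter from the nearest pair of seat edges (so the leg's bounding box is flush with the corner).

B is a table: top 1189 mm (x) × 555 mm (y), 46 mm thick, upper face at z = 723 mm, on four round legs of 60 mm diameter, each leg's bounding box inset 58 mm from the nearest pair of top edges, running from z = 0 to the bottom of the top.

The table is on the floor beside the stool on its +y side.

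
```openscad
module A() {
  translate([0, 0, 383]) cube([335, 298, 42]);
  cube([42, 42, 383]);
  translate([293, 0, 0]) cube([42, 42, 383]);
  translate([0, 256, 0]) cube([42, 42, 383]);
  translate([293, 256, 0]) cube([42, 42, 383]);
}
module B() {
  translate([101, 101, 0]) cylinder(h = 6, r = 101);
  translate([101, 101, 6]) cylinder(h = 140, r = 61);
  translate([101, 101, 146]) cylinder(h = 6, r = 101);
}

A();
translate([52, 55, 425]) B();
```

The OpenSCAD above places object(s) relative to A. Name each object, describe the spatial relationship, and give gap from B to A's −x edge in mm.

The spool's min-x is at 52; the stool's min-x is 0; gap = 52 mm.

A is a stool. B is a spool. The spool is on top of the stool. The gap from the spool to the stool's −x edge is 52 mm.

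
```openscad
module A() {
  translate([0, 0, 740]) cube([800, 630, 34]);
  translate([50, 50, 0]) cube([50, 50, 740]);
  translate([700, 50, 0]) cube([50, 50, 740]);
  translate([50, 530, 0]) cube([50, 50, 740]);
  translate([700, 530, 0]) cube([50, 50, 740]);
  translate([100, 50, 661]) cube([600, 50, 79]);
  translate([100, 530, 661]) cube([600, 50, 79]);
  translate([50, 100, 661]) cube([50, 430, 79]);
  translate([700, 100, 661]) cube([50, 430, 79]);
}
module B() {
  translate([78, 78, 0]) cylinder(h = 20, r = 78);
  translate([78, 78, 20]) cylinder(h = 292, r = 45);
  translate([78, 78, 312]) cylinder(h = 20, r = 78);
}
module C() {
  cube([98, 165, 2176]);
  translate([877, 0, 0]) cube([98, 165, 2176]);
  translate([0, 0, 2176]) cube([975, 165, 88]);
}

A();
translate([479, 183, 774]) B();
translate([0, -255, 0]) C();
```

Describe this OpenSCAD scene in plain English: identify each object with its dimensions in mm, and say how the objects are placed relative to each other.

A is a table: top 800 mm (x) × 630 mm (y), 34 mm thick, upper face at z = 774 mm, on four 50×50 mm square legs, each inset 50 mm from the nearest pair of top edges, running from z = 0 to the bottom of the top. Four apron rails, 50 mm thick and 79 mm tall, run between adjacent legs with their top edges flush with the underside of the top and their outer faces flush with the legs' outer faces.

B is a spool: two coaxial disc flanges of radius 78 mm and thickness 20 mm, joined by a core cylinder of radius 45 mm and height 292 mm. The lower flange rests on z = 0 and the three cylinders share a vertical axis.

C is a rectangular door frame: two vertical jambs of 98×165 mm section, 2176 mm tall, with a clear opening 779 mm wide between their inner faces. A header 88 mm tall and 165 mm deep lies on top of the jambs and spans the full outside width.

The spool is on top of the table. The door frame is on the floor beside the table on its −y side.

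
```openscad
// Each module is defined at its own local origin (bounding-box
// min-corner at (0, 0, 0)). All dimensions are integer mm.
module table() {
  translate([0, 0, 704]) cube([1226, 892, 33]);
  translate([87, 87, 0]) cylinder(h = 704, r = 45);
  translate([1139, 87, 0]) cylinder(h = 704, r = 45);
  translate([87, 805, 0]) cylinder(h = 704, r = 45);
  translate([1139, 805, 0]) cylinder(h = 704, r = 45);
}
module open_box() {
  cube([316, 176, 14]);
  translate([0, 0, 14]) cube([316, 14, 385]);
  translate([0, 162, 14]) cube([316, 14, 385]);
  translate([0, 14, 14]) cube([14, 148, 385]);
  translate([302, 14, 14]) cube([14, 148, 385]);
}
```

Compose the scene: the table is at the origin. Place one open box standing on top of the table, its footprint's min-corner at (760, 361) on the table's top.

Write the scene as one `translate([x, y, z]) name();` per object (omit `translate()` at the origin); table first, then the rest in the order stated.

table();
translate([760, 361, 737]) open_box();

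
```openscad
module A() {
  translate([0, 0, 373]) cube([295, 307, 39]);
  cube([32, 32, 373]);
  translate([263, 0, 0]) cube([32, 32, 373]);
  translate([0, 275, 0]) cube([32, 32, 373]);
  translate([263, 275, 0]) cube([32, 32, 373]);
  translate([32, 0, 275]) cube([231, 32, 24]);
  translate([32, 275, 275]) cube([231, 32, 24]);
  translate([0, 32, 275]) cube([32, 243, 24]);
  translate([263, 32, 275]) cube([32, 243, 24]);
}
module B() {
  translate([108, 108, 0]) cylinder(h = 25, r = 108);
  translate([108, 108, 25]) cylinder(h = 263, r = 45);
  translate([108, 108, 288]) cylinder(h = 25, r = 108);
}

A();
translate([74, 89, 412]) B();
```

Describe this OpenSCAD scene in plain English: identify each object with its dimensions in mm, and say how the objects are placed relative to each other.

A is a simple wooden stool: a rectangular seat 295 mm (x) by 307 mm (y), 39 mm thick, top face at z = 412 mm, on four square legs, each 32×32 mm in cross-section. The legs rest on z = 0, each flush with a corner of the seat. Four stretchers, 32 mm wide and 24 mm tall, connect adjacent legs with their undersides at z = 275 mm, each running between the inner faces of the legs it joins and aligned with the legs' outer faces on the other axis.

B is a spool: two coaxial disc flanges of radius 108 mm and thickness 25 mm, joined by a core cylinder of radius 45 mm and height 263 mm. The lower flange rests on z = 0 and the three cylinders share a vertical axis.

The spool is on top of the stool.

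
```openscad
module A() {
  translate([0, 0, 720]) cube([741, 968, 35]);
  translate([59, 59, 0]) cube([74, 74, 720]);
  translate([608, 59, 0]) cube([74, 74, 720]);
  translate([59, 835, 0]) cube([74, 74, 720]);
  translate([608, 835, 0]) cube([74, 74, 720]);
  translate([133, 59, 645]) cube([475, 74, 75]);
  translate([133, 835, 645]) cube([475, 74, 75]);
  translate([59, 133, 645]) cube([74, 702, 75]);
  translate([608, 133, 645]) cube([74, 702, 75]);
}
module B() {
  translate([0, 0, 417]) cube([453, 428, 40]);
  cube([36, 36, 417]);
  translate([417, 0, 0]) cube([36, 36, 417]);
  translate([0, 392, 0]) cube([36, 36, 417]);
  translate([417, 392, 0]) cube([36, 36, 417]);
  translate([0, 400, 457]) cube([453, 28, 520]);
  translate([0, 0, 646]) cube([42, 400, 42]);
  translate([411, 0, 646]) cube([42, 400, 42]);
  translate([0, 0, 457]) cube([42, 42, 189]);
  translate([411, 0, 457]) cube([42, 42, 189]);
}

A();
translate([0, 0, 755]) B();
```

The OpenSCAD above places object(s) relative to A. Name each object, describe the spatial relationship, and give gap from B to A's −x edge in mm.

A is a table. B is a chair. The chair is on top of the table. The gap from the chair to the table's −x edge is 0 mm.

The chair's min-x is at 0; the table's min-x is 0; gap = 0 mm.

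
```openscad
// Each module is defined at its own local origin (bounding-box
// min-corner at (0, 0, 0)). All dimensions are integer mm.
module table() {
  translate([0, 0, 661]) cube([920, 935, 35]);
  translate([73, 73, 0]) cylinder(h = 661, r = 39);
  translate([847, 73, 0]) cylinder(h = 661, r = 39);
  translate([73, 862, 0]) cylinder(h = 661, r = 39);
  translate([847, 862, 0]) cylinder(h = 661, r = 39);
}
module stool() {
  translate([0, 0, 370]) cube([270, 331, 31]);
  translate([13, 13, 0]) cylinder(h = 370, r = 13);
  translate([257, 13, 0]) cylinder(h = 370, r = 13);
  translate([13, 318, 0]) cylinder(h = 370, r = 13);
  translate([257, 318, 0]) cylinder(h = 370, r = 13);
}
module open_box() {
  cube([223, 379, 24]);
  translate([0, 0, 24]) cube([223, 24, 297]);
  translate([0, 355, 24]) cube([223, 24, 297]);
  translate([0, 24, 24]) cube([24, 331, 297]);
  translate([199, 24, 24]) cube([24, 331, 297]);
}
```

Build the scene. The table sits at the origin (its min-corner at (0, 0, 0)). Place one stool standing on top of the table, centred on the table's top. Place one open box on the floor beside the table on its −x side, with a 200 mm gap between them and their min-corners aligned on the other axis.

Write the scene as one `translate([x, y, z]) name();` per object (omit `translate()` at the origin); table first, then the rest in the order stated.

table();
translate([325, 302, 696]) stool();
translate([-423, 0, 0]) open_box();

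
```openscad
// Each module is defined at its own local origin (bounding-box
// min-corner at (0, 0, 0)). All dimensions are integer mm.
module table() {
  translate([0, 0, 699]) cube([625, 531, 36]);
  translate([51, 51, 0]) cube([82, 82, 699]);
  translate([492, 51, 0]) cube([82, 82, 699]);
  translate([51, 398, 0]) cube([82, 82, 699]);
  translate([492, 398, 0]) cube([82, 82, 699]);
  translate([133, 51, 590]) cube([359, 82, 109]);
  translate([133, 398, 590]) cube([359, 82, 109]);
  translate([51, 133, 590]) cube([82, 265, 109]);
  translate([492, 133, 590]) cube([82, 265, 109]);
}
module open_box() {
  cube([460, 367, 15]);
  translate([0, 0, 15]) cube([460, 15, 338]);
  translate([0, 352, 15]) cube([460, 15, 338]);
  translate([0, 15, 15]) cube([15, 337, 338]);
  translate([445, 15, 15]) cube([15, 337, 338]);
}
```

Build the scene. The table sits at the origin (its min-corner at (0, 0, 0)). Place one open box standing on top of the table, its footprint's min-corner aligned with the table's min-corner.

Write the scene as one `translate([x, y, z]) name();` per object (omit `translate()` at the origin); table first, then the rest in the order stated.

table();
translate([0, 0, 735]) open_box();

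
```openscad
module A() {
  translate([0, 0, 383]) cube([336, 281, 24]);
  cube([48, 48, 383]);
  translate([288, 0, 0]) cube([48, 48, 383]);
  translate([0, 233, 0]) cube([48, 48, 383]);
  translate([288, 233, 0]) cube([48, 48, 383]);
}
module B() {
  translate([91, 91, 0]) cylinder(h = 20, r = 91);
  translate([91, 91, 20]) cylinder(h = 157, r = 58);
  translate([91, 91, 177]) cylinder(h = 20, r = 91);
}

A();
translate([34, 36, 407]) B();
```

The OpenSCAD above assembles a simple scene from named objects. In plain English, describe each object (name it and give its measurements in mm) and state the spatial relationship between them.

A is a simple wooden stool: a rectangular seat 336 mm (x) by 281 mm (y), 24 mm thick, top face at z = 407 mm, on four square legs, each 48×48 mm in cross-section. The legs rest on z = 0, each flush with a corner of the seat.

B is a spool: two coaxial disc flanges of radius 91 mm and thickness 20 mm, joined by a core cylinder of radius 58 mm and height 157 mm. The lower flange rests on z = 0 and the three cylinders share a vertical axis.

The spool is on top of the stool.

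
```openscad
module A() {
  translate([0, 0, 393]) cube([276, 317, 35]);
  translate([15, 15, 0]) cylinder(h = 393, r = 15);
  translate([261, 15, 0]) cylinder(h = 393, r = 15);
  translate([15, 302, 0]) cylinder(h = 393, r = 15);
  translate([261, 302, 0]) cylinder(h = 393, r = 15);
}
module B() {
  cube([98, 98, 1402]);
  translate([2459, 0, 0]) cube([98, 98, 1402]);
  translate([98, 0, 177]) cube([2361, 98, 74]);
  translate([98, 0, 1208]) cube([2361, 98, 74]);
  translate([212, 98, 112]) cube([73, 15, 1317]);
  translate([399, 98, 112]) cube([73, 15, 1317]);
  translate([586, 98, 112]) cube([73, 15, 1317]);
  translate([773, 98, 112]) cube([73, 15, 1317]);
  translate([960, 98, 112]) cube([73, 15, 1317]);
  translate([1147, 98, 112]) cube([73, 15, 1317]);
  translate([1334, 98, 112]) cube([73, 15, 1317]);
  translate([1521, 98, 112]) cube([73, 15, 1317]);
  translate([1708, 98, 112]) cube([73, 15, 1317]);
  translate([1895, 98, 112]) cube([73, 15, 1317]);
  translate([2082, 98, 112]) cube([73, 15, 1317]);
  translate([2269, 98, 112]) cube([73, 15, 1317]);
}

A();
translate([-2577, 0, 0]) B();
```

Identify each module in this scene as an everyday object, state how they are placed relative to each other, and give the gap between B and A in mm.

The fence section's nearest face is 20 mm from the stool's −x face.

A is a stool. B is a fence section. The fence section is on the floor beside the stool on its −x side. The gap between the fence section and the stool is 20 mm.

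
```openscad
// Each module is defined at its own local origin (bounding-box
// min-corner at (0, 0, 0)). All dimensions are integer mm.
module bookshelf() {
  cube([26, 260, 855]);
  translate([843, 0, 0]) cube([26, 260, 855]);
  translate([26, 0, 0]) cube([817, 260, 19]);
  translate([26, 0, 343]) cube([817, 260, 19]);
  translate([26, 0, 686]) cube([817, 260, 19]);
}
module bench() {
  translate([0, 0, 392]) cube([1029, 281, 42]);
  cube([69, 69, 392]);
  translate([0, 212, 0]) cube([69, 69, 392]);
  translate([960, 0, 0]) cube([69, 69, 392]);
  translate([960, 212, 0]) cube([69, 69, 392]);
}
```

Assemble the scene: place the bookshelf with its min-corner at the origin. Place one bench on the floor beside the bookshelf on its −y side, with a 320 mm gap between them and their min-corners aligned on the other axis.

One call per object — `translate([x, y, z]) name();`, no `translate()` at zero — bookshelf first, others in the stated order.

bookshelf();
translate([0, -601, 0]) bench();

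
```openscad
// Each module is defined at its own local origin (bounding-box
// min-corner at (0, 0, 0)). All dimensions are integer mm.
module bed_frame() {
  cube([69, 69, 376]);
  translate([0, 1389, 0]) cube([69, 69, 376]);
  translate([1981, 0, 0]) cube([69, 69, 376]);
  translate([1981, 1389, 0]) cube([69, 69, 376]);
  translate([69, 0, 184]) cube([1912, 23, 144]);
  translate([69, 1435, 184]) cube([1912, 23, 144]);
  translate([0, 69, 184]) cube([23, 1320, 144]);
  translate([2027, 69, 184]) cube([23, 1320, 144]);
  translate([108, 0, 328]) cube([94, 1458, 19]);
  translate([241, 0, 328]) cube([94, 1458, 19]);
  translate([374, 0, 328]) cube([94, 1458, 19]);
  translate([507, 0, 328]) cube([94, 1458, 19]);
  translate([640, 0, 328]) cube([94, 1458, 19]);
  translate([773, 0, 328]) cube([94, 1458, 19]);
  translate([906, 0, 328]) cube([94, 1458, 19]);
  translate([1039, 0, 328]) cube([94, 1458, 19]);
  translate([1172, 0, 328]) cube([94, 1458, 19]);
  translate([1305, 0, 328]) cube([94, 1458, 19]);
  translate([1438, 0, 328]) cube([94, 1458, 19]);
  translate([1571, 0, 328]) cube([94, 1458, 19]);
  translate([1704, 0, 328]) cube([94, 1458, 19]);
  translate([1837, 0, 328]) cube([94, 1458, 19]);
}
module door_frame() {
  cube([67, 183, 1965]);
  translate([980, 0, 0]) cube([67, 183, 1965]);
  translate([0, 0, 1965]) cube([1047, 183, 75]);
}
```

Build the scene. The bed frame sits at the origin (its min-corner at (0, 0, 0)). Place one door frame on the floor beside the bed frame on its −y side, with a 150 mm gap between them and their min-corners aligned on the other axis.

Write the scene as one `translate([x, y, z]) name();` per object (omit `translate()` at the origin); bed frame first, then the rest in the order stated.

bed_frame();
translate([0, -333, 0]) door_frame();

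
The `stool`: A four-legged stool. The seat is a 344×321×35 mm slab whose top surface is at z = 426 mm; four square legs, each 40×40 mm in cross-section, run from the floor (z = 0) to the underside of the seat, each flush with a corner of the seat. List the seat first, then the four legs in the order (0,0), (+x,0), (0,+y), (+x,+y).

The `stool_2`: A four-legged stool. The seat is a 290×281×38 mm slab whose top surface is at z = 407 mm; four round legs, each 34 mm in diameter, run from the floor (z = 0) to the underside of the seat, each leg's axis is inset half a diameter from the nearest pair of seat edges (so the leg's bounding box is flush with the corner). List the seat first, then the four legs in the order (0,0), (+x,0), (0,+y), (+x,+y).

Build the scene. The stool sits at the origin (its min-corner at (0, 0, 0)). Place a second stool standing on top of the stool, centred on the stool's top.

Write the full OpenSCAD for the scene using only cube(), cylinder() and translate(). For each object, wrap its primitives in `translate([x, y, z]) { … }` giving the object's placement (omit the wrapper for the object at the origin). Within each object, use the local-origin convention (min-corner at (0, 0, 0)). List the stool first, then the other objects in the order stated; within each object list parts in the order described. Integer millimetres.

translate([0, 0, 391]) cube([344, 321, 35]);
cube([40, 40, 391]);
translate([304, 0, 0]) cube([40, 40, 391]);
translate([0, 281, 0]) cube([40, 40, 391]);
translate([304, 281, 0]) cube([40, 40, 391]);
translate([27, 20, 426]) {
  translate([0, 0, 369]) cube([290, 281, 38]);
  translate([17, 17, 0]) cylinder(h = 369, r = 17);
  translate([273, 17, 0]) cylinder(h = 369, r = 17);
  translate([17, 264, 0]) cylinder(h = 369, r = 17);
  translate([273, 264, 0]) cylinder(h = 369, r = 17);
}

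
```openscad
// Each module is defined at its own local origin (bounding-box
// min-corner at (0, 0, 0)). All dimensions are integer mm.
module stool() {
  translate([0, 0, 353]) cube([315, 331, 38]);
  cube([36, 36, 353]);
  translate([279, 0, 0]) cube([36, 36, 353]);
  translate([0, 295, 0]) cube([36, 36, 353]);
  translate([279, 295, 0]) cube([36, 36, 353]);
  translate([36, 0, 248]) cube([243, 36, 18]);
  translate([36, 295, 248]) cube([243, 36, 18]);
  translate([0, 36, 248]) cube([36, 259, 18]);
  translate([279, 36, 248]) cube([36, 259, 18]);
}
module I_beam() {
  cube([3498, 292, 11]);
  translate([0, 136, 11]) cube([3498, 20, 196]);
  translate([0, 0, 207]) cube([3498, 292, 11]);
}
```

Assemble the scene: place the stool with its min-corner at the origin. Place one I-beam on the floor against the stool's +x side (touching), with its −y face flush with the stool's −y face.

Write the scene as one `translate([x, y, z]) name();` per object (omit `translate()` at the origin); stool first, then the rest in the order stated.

stool();
translate([315, 0, 0]) I_beam();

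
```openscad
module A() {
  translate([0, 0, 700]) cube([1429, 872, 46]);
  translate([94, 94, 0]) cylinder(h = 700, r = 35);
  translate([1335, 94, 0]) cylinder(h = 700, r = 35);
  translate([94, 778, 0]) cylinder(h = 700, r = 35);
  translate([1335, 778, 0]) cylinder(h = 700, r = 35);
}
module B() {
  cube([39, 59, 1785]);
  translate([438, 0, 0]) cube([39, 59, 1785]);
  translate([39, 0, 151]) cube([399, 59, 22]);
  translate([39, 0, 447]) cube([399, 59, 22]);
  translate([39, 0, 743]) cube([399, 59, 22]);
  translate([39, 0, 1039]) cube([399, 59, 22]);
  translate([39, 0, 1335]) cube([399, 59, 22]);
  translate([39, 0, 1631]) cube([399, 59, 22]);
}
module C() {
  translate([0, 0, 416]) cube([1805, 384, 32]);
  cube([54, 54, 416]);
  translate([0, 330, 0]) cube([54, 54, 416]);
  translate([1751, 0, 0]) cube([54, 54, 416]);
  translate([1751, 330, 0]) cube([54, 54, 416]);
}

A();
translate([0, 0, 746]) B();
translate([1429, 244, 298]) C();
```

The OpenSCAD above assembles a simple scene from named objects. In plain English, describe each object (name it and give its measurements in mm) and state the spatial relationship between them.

A is a rectangular dining table. The top is 1429×872×46 mm with its upper surface at z = 746 mm. It stands on four round legs of 70 mm diameter, each leg's bounding box inset 59 mm from the nearest pair of top edges, running from the floor to the underside of the top.

B is a straight ladder. Two 39×59 mm vertical rails, 1785 mm tall, stand 477 mm apart (outside-to-outside) with their front faces coplanar on the −y side. 6 rungs, each 59 mm deep and 22 mm tall, span between the inner faces of the rails, front faces flush with the rails. The lowest rung's underside is at z = 151 mm and rungs are spaced 296 mm apart (underside to underside).

C is a bench: a 1805×384 mm seat slab, 32 mm thick, top at z = 448 mm, on four 54×54 mm square legs flush with the seat corners and standing on z = 0.

The ladder is on top of the table. The bench is beside the table with their tops flush at z = 746.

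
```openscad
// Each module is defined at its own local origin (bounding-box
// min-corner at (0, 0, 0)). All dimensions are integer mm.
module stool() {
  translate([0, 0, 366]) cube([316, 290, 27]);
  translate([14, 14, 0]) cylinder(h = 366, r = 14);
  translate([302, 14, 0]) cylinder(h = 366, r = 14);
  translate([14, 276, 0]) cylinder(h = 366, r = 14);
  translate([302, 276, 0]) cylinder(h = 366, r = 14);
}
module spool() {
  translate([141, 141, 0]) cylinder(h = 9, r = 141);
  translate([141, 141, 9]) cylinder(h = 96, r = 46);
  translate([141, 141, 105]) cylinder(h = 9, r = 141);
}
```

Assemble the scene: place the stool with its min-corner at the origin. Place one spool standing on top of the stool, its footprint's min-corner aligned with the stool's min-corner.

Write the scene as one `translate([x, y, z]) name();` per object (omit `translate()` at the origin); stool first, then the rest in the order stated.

stool();
translate([0, 0, 393]) spool();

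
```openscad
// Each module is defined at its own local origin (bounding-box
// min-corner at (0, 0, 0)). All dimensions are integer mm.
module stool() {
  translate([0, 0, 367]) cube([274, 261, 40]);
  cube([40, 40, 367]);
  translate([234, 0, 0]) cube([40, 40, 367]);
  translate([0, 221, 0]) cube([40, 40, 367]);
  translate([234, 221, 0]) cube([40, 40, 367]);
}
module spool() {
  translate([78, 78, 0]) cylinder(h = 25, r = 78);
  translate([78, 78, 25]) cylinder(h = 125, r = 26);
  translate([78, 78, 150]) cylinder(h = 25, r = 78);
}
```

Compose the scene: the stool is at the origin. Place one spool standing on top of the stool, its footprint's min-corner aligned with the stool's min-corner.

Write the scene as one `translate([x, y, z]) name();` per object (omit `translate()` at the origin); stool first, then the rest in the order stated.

stool();
translate([0, 0, 407]) spool();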